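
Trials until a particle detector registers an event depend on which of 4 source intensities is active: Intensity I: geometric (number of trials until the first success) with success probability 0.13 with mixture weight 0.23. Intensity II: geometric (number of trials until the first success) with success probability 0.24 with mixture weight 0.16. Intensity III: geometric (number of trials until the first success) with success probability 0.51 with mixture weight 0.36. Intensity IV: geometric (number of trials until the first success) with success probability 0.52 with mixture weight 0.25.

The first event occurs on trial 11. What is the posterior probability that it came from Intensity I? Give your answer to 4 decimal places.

0.7334

Apply Bayes' rule: the posterior for each component is proportional to its prior times its likelihood at x.
Evaluate each component's likelihood at the observed value:
  L_I = 0.032295
  L_II = 0.0154293
  L_III = 0.000406941
  L_IV = 0.00033761
Prior × likelihood for each component:
  w_I·L_I = 0.23 × 0.032295 = 0.00742786
  w_II·L_II = 0.16 × 0.0154293 = 0.00246869
  w_III·L_III = 0.36 × 0.000406941 = 0.000146499
  w_IV·L_IV = 0.25 × 0.00033761 = 8.44026e-05
Denominator: 0.00742786 + 0.00246869 + 0.000146499 + 8.44026e-05 = 0.0101275
P(Intensity I | the observation) = 0.00742786 / 0.0101275 ≈ 0.7334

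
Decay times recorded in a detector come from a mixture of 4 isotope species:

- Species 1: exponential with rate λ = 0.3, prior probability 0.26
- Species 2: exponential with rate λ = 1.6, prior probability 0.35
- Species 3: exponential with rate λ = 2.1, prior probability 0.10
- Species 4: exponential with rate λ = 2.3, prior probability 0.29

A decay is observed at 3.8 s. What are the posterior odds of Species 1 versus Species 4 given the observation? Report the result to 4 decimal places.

The posterior odds equal the prior odds times the likelihood ratio: (w_i/w_j)·(f_i(x)/f_j(x)).
Component likelihoods at x = 3.8 s:
  L_1 = 0.0959457
  L_2 = 0.00366108
  L_3 = 0.000718703
  L_4 = 0.000368124
0.0249459 / 0.000106756 ≈ 233.6721

233.6721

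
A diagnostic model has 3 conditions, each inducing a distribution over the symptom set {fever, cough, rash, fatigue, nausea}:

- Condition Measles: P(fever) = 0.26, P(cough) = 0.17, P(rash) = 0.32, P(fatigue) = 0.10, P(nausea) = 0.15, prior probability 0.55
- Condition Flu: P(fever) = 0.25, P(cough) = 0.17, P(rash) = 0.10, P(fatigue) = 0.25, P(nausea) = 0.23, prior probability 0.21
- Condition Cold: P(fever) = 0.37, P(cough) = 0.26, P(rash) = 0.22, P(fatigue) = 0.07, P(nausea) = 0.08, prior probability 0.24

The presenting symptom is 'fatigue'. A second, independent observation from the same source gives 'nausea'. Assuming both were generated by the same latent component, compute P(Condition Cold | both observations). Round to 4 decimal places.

Posterior ∝ prior × likelihood, so P(k | x) ∝ w_k f_k(x); normalise over all components.
Since both observations come from the same component, the likelihood for component k is f_k(x₁)·f_k(x₂).
  f_Measles = [0.1] × [0.15] = 0.015
  f_Flu = [0.25] × [0.23] = 0.0575
  f_Cold = [0.07] × [0.08] = 0.0056
Weight by the priors:
  w_Measles·f_Measles = 0.55 × 0.015 = 0.00825
  w_Flu·f_Flu = 0.21 × 0.0575 = 0.012075
  w_Cold·f_Cold = 0.24 × 0.0056 = 0.001344
Marginal: 0.00825 + 0.012075 + 0.001344 = 0.021669
P(Condition Cold | x₁,x₂) = 0.001344 / 0.021669 ≈ 0.0620

0.0620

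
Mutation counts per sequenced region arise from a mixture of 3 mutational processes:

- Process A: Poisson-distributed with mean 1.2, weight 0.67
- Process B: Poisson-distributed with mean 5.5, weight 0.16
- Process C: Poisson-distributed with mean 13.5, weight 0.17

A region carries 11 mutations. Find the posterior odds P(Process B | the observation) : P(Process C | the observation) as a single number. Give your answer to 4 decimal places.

0.1440

Posterior odds = (P(Z=i) f_i(x)) / (P(Z=j) f_j(x)); the normalising sum cancels.
Evaluate each component's likelihood at the observed value:
  p_A = 5.60641e-08
  p_B = 0.0142631
  p_C = 0.0932267
0.0022821 / 0.0158485 ≈ 0.1440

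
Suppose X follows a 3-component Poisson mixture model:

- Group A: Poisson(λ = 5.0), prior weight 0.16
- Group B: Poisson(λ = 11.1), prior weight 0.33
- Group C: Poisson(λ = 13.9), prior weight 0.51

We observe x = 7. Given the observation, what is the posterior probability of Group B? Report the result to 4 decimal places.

Posterior ∝ prior × likelihood, so P(k | x) ∝ w_k f_k(x); normalise over all components.
Poisson probabilities:
  f_A = 0.104445
  f_B = 0.0622532
  f_C = 0.0182802
Prior × likelihood for each component:
  w_A·f_A = 0.16 × 0.104445 = 0.0167112
  w_B·f_B = 0.33 × 0.0622532 = 0.0205436
  w_C·f_C = 0.51 × 0.0182802 = 0.00932288
Sum: 0.0167112 + 0.0205436 + 0.00932288 = 0.0465776
Responsibility of Group B: 0.0205436 / 0.0465776 ≈ 0.4411

0.4411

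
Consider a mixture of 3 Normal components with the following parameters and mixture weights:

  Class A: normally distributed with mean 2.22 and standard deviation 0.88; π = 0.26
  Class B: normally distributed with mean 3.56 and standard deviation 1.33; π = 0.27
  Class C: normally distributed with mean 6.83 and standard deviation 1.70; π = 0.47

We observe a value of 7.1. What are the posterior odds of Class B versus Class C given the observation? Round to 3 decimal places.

The posterior odds equal the prior odds times the likelihood ratio: (π_i/π_j)·(f_i(x)/f_j(x)).
Evaluate each component's likelihood at the observed value:
  p_A = (1/(0.88·√(2π)))·exp(−(7.1−2.22)²/(2·0.88²)) = 0.453344·exp(-15.37603) = 9.52141e-08
  p_B = (1/(1.33·√(2π)))·exp(−(7.1−3.56)²/(2·1.33²)) = 0.299957·exp(-3.54220) = 0.0086836
  p_C = (1/(1.70·√(2π)))·exp(−(7.1−6.83)²/(2·1.70²)) = 0.234672·exp(-0.01261) = 0.231731
Posterior odds = (π_B·p_B) / (π_C·p_C) = (0.27·0.0086836) / (0.47·0.231731) = 0.00234457 / 0.108913 ≈ 0.022

0.022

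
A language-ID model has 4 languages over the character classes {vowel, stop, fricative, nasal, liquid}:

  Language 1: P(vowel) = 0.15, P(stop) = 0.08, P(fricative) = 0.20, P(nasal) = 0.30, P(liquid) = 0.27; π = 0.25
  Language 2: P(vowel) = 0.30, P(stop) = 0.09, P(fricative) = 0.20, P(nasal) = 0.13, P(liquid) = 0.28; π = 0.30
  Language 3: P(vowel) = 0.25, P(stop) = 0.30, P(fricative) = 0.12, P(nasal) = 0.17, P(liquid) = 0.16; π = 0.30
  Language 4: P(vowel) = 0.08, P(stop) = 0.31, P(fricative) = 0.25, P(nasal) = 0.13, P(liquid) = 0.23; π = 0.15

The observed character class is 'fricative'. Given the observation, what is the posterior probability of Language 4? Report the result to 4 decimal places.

The responsibility of component k is P(Z=k) f_k(x) divided by Σ_j P(Z=j) f_j(x).
Categorical probabilities:
  L_1 = 0.2
  L_2 = 0.2
  L_3 = 0.12
  L_4 = 0.25
Prior × likelihood for each component:
  P(Z=1)·L_1 = 0.25 × 0.2 = 0.05
  P(Z=2)·L_2 = 0.30 × 0.2 = 0.06
  P(Z=3)·L_3 = 0.30 × 0.12 = 0.036
  P(Z=4)·L_4 = 0.15 × 0.25 = 0.0375
Normaliser: 0.05 + 0.06 + 0.036 + 0.0375 = 0.1835
P(Language 4 | data) ≈ 0.2044

0.2044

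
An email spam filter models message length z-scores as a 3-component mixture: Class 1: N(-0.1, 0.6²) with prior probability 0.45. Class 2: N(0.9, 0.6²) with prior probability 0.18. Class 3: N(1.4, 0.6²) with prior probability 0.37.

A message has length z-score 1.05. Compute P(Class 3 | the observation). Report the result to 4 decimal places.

0.5591

By Bayes' theorem, P(k | x) = π_k f_k(x) / Σ_j π_j f_j(x).
Evaluate each component's likelihood at the observed value:
  f_1 = (1/(0.6·√(2π)))·exp(−(1.05−-0.1)²/(2·0.6²)) = 0.664904·exp(-1.83681) = 0.105936
  f_2 = (1/(0.6·√(2π)))·exp(−(1.05−0.9)²/(2·0.6²)) = 0.664904·exp(-0.03125) = 0.644447
  f_3 = (1/(0.6·√(2π)))·exp(−(1.05−1.4)²/(2·0.6²)) = 0.664904·exp(-0.17014) = 0.560878
Weight by the priors:
  π_1·f_1 = 0.45 × 0.105936 = 0.0476713
  π_2·f_2 = 0.18 × 0.644447 = 0.116
  π_3·f_3 = 0.37 × 0.560878 = 0.207525
Sum: 0.0476713 + 0.116 + 0.207525 = 0.371197
So the posterior for Class 3 is 0.207525 / 0.371197 ≈ 0.5591.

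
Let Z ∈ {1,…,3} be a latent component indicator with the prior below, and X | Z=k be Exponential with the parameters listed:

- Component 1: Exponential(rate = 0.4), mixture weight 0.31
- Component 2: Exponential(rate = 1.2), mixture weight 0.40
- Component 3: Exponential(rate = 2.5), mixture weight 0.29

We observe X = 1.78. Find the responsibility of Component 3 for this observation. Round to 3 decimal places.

0.067

By Bayes' theorem, P(k | x) = π_k f_k(x) / Σ_j π_j f_j(x).
Evaluate each component's likelihood at the observed value:
  L_1 = 0.196265
  L_2 = 0.141752
  L_3 = 0.0291964
Multiply by the mixture weights:
  π_1·L_1 = 0.31 × 0.196265 = 0.0608421
  π_2·L_2 = 0.40 × 0.141752 = 0.0567007
  π_3·L_3 = 0.29 × 0.0291964 = 0.00846696
Normaliser: 0.0608421 + 0.0567007 + 0.00846696 = 0.12601
P(Component 3 | data) = 0.00846696 / 0.12601 ≈ 0.067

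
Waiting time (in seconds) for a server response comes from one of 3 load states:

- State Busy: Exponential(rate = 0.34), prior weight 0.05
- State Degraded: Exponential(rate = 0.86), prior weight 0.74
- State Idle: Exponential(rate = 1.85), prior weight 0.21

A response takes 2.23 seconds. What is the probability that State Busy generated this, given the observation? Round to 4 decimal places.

The responsibility of component k is π_k f_k(x) divided by Σ_j π_j f_j(x).
Exponential densities:
  L_Busy = 0.159293
  L_Degraded = 0.12636
  L_Idle = 0.0298875
Multiply by the mixture weights:
  π_Busy·L_Busy = 0.05 × 0.159293 = 0.00796465
  π_Degraded·L_Degraded = 0.74 × 0.12636 = 0.0935062
  π_Idle·L_Idle = 0.21 × 0.0298875 = 0.00627638
Normaliser: 0.00796465 + 0.0935062 + 0.00627638 = 0.107747
P(State Busy | the observation) ≈ 0.0739

0.0739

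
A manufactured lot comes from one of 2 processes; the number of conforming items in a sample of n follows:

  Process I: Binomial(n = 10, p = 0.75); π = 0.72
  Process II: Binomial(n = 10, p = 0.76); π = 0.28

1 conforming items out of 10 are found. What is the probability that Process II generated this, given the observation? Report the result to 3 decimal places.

0.214

Posterior ∝ prior × likelihood, so P(k | x) ∝ π_k f_k(x); normalise over all components.
Component likelihoods at x = 1 conforming items out of 10:
  p_I = 2.86102e-05
  p_II = 2.00777e-05
Multiply by the mixture weights:
  π_I·p_I = 0.72 × 2.86102e-05 = 2.05994e-05
  π_II·p_II = 0.28 × 2.00777e-05 = 5.62177e-06
Normaliser: 2.05994e-05 + 5.62177e-06 = 2.62211e-05
Responsibility of Process II: 5.62177e-06 / 2.62211e-05 ≈ 0.214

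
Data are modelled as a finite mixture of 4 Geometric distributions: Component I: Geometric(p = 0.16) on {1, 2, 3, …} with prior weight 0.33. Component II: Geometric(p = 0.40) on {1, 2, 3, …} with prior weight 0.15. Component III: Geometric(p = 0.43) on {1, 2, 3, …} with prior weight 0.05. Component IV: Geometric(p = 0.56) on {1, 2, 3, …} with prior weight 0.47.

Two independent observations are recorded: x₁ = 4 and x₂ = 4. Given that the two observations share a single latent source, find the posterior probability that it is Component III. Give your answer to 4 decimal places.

0.0579

Apply Bayes' rule: the posterior for each component is proportional to its prior times its likelihood at x.
Since both observations come from the same component, the likelihood for component k is f_k(x₁)·f_k(x₂).
  L_I = [0.0948326] × [0.0948326] = 0.00899323
  L_II = [0.0864] × [0.0864] = 0.00746496
  L_III = [0.079633] × [0.079633] = 0.00634141
  L_IV = [0.047703] × [0.047703] = 0.00227558
Multiply by the mixture weights:
  π_I·L_I = 0.33 × 0.00899323 = 0.00296777
  π_II·L_II = 0.15 × 0.00746496 = 0.00111974
  π_III·L_III = 0.05 × 0.00634141 = 0.000317071
  π_IV·L_IV = 0.47 × 0.00227558 = 0.00106952
Denominator: 0.00296777 + 0.00111974 + 0.000317071 + 0.00106952 = 0.0054741
P(Component III | x₁,x₂) = 0.000317071 / 0.0054741 ≈ 0.0579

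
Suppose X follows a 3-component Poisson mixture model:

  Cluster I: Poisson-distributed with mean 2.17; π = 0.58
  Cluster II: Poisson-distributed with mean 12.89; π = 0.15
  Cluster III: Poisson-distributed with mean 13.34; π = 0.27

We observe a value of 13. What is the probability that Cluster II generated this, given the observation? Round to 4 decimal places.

0.3580

Posterior ∝ prior × likelihood, so P(k | x) ∝ P(Z=k) f_k(x); normalise over all components.
Evaluate each component's likelihood at the observed value:
  p_I = 4.33788e-07
  p_II = 0.109888
  p_III = 0.10946
Unnormalised posteriors:
  P(Z=I)·p_I = 0.58 × 4.33788e-07 = 2.51597e-07
  P(Z=II)·p_II = 0.15 × 0.109888 = 0.0164833
  P(Z=III)·p_III = 0.27 × 0.10946 = 0.0295543
Marginal: 2.51597e-07 + 0.0164833 + 0.0295543 = 0.0460378
So the posterior for Cluster II is 0.0164833 / 0.0460378 ≈ 0.3580.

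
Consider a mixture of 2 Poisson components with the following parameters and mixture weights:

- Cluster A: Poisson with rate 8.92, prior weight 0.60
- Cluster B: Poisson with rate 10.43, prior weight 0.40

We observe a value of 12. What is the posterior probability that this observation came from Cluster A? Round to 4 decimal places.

0.5097

P(component k | x) = π_k·f_k(x) / marginal(x), where marginal(x) = Σ_j π_j·f_j(x).
Evaluate each component's likelihood at the observed value:
  L_A = e^(−8.92)·8.92^12/12! = 0.0708165
  L_B = e^(−10.43)·10.43^12/12! = 0.102184
Weight by the priors:
  π_A·L_A = 0.60 × 0.0708165 = 0.0424899
  π_B·L_B = 0.40 × 0.102184 = 0.0408736
Sum: 0.0424899 + 0.0408736 = 0.0833635
So the posterior for Cluster A is 0.0424899 / 0.0833635 ≈ 0.5097.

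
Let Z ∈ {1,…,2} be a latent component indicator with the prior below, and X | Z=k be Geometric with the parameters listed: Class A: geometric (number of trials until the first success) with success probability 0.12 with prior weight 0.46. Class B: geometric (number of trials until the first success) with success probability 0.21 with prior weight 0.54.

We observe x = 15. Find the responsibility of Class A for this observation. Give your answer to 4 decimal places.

By Bayes' theorem, P(k | x) = π_k f_k(x) / Σ_j π_j f_j(x).
Component likelihoods at x = 15:
  p_A = 0.0200419
  p_B = 0.00774459
Weight by the priors:
  π_A·p_A = 0.46 × 0.0200419 = 0.00921927
  π_B·p_B = 0.54 × 0.00774459 = 0.00418208
Evidence: 0.00921927 + 0.00418208 = 0.0134013
P(Class A | 15) = 0.00921927 / 0.0134013 ≈ 0.6879

0.6879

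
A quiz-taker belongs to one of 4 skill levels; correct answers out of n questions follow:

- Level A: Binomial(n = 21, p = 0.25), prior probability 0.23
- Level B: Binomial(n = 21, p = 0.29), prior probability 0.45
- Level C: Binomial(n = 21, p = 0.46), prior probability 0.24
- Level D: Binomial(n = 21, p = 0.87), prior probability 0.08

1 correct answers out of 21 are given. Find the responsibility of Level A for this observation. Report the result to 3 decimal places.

P(component k | x) = π_k·f_k(x) / marginal(x), where marginal(x) = Σ_j π_j·f_j(x).
Binomial probabilities:
  f_A = 0.0166489
  f_B = 0.00645334
  f_C = 4.2939e-05
  f_D = 3.47221e-17
Prior × likelihood for each component:
  π_A·f_A = 0.23 × 0.0166489 = 0.00382924
  π_B·f_B = 0.45 × 0.00645334 = 0.002904
  π_C·f_C = 0.24 × 4.2939e-05 = 1.03054e-05
  π_D·f_D = 0.08 × 3.47221e-17 = 2.77777e-18
Evidence: 0.00382924 + 0.002904 + 1.03054e-05 + 2.77777e-18 = 0.00674354
P(Level A | the observation) = 0.00382924 / 0.00674354 ≈ 0.568

0.568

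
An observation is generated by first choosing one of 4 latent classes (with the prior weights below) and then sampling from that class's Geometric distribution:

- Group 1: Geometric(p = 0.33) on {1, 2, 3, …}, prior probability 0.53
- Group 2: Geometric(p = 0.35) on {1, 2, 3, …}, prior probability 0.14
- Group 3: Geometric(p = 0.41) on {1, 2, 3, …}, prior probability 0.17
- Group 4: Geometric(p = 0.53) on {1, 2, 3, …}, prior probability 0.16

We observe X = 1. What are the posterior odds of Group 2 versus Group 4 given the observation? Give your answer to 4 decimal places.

0.5778

Since P(k|x) ∝ π_k f_k(x), the posterior odds are π_i f_i(x) / (π_j f_j(x)).
Component likelihoods at x = 1:
  f_1 = 0.33
  f_2 = 0.35
  f_3 = 0.41
  f_4 = 0.53
Posterior odds = (π_2·f_2) / (π_4·f_4) = (0.14·0.35) / (0.16·0.53) = 0.049 / 0.0848 ≈ 0.5778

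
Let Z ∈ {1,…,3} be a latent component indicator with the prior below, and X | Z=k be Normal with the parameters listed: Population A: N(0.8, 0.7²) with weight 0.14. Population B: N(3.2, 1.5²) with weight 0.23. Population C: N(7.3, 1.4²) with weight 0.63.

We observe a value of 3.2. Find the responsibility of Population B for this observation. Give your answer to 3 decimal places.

Posterior ∝ prior × likelihood, so P(k | x) ∝ π_k f_k(x); normalise over all components.
Evaluate each component's likelihood at the observed value:
  p_A = (1/(0.7·√(2π)))·exp(−(3.2−0.8)²/(2·0.7²)) = 0.569918·exp(-5.87755) = 0.0015967
  p_B = (1/(1.5·√(2π)))·exp(−(3.2−3.2)²/(2·1.5²)) = 0.265962·exp(-0.00000) = 0.265962
  p_C = (1/(1.4·√(2π)))·exp(−(3.2−7.3)²/(2·1.4²)) = 0.284959·exp(-4.28827) = 0.00391212
Weight by the priors:
  π_A·p_A = 0.14 × 0.0015967 = 0.000223538
  π_B·p_B = 0.23 × 0.265962 = 0.0611711
  π_C·p_C = 0.63 × 0.00391212 = 0.00246464
Denominator: 0.000223538 + 0.0611711 + 0.00246464 = 0.0638593
Responsibility of Population B: 0.0611711 / 0.0638593 ≈ 0.958

0.958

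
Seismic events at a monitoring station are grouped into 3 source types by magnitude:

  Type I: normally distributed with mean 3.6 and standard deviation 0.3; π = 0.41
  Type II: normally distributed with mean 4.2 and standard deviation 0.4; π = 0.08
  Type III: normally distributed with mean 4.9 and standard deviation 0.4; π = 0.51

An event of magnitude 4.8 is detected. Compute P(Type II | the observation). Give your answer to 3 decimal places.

0.050

The responsibility of component k is w_k f_k(x) divided by Σ_j w_j f_j(x).
Evaluate each component's likelihood at the observed value:
  p_I = 0.000446101
  p_II = 0.323794
  p_III = 0.96667
Multiply by the mixture weights:
  w_I·p_I = 0.41 × 0.000446101 = 0.000182901
  w_II·p_II = 0.08 × 0.323794 = 0.0259035
  w_III·p_III = 0.51 × 0.96667 = 0.493002
Evidence: 0.000182901 + 0.0259035 + 0.493002 = 0.519088
P(Type II | the observation) ≈ 0.050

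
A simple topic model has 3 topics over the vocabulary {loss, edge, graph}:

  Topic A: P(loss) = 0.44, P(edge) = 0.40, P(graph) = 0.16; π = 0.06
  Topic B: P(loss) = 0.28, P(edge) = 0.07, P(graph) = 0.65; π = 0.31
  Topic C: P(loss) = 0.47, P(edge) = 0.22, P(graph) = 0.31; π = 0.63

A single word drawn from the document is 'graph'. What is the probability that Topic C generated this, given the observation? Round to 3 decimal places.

0.481

The responsibility of component k is π_k f_k(x) divided by Σ_j π_j f_j(x).
Component likelihoods at x = 'graph':
  L_A = P(graph | comp) = 0.16
  L_B = P(graph | comp) = 0.65
  L_C = P(graph | comp) = 0.31
Unnormalised posteriors:
  π_A·L_A = 0.06 × 0.16 = 0.0096
  π_B·L_B = 0.31 × 0.65 = 0.2015
  π_C·L_C = 0.63 × 0.31 = 0.1953
Evidence: 0.0096 + 0.2015 + 0.1953 = 0.4064
Responsibility of Topic C: 0.1953 / 0.4064 ≈ 0.481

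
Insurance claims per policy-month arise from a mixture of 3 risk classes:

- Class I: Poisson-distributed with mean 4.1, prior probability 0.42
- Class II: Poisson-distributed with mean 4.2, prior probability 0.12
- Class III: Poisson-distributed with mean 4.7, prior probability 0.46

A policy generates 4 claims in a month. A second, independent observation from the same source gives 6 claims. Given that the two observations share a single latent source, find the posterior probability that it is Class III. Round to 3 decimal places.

Apply Bayes' rule: the posterior for each component is proportional to its prior times its likelihood at x.
Since both observations come from the same component, the likelihood for component k is f_k(x₁)·f_k(x₂).
  L_I = [e^(−4.1)·4.1^4/4! = 0.195127] × [0.109336] = 0.0213344
  L_II = [e^(−4.2)·4.2^4/4! = 0.194424] × [0.114321] = 0.0222267
  L_III = [e^(−4.7)·4.7^4/4! = 0.184925] × [0.136167] = 0.0251806
Unnormalised posteriors:
  P(Z=I)·L_I = 0.42 × 0.0213344 = 0.00896044
  P(Z=II)·L_II = 0.12 × 0.0222267 = 0.00266721
  P(Z=III)·L_III = 0.46 × 0.0251806 = 0.0115831
Marginal: 0.00896044 + 0.00266721 + 0.0115831 = 0.0232107
So the posterior for Class III is 0.0115831 / 0.0232107 ≈ 0.499.

0.499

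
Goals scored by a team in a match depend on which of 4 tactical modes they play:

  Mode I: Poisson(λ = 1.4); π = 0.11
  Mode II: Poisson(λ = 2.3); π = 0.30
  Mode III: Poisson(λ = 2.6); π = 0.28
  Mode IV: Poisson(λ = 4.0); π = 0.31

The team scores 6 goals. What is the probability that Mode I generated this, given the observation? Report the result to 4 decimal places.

0.0059

Apply Bayes' rule: the posterior for each component is proportional to its prior times its likelihood at x.
Poisson probabilities:
  f_I = e^(−1.4)·1.4^6/6! = 0.00257883
  f_II = e^(−2.3)·2.3^6/6! = 0.0206138
  f_III = e^(−2.6)·2.6^6/6! = 0.0318671
  f_IV = e^(−4.0)·4.0^6/6! = 0.104196
Unnormalised posteriors:
  w_I·f_I = 0.11 × 0.00257883 = 0.000283672
  w_II·f_II = 0.30 × 0.0206138 = 0.00618413
  w_III·f_III = 0.28 × 0.0318671 = 0.00892278
  w_IV·f_IV = 0.31 × 0.104196 = 0.0323006
Sum: 0.000283672 + 0.00618413 + 0.00892278 + 0.0323006 = 0.0476912
So the posterior for Mode I is 0.000283672 / 0.0476912 ≈ 0.0059.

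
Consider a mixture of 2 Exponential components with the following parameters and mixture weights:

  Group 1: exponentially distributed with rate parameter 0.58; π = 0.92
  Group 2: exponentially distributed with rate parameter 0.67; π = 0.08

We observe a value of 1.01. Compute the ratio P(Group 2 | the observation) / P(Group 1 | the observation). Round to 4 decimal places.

0.0917

Only the two components matter; the odds are (P(Z=i) f_i(x)) / (P(Z=j) f_j(x)).
Component likelihoods at x = 1.01:
  L_1 = 0.58·e^(−0.58·1.01) = 0.58·e^(−0.5858) = 0.322863
  L_2 = 0.67·e^(−0.67·1.01) = 0.67·e^(−0.6767) = 0.340555
0.0272444 / 0.297034 ≈ 0.0917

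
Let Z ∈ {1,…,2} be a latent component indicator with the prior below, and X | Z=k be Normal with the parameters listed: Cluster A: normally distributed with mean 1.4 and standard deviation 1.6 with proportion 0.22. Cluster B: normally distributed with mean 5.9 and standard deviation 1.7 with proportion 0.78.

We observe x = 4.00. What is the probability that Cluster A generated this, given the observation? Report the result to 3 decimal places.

Apply Bayes' rule: the posterior for each component is proportional to its prior times its likelihood at x.
Evaluate each component's likelihood at the observed value:
  L_A = (1/(1.6·√(2π)))·exp(−(4.00−1.4)²/(2·1.6²)) = 0.249339·exp(-1.32031) = 0.0665864
  L_B = (1/(1.7·√(2π)))·exp(−(4.00−5.9)²/(2·1.7²)) = 0.234672·exp(-0.62457) = 0.125665
Multiply by the mixture weights:
  π_A·L_A = 0.22 × 0.0665864 = 0.014649
  π_B·L_B = 0.78 × 0.125665 = 0.0980188
Sum: 0.014649 + 0.0980188 = 0.112668
Responsibility of Cluster A: 0.014649 / 0.112668 ≈ 0.130

0.130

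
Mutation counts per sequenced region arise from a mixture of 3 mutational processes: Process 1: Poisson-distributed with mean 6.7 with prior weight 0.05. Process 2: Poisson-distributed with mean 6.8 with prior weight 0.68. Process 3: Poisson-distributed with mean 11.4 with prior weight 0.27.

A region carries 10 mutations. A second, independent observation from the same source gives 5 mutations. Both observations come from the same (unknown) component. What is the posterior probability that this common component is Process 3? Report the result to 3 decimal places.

P(component k | x) = w_k·f_k(x) / marginal(x), where marginal(x) = Σ_j w_j·f_j(x).
Since both observations come from the same component, the likelihood for component k is f_k(x₁)·f_k(x₂).
  p_1 = [e^(−6.7)·6.7^10/10! = 0.0618318] × [0.13849] = 0.00856311
  p_2 = [e^(−6.8)·6.8^10/10! = 0.0648819] × [0.134946] = 0.00875557
  p_3 = [e^(−11.4)·11.4^10/10! = 0.114374] × [0.0179633] = 0.00205454
Unnormalised posteriors:
  w_1·p_1 = 0.05 × 0.00856311 = 0.000428156
  w_2·p_2 = 0.68 × 0.00875557 = 0.00595379
  w_3·p_3 = 0.27 × 0.00205454 = 0.000554725
Normaliser: 0.000428156 + 0.00595379 + 0.000554725 = 0.00693667
P(Process 3 | data) ≈ 0.080

0.080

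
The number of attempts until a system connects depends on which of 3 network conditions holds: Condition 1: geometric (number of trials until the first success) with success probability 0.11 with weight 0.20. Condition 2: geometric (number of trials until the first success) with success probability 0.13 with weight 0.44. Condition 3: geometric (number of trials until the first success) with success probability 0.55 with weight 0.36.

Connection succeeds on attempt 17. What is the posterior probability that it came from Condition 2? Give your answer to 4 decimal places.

0.6438

Posterior ∝ prior × likelihood, so P(k | x) ∝ w_k f_k(x); normalise over all components.
Geometric probabilities:
  p_1 = 0.11·(1−0.11)^16 = 0.11·0.154967 = 0.0170464
  p_2 = 0.13·(1−0.13)^16 = 0.13·0.107723 = 0.014004
  p_3 = 0.55·(1−0.55)^16 = 0.55·2.82748e-06 = 1.55512e-06
Multiply by the mixture weights:
  w_1·p_1 = 0.20 × 0.0170464 = 0.00340928
  w_2·p_2 = 0.44 × 0.014004 = 0.00616175
  w_3·p_3 = 0.36 × 1.55512e-06 = 5.59842e-07
Normaliser: 0.00340928 + 0.00616175 + 5.59842e-07 = 0.00957159
So the posterior for Condition 2 is 0.00616175 / 0.00957159 ≈ 0.6438.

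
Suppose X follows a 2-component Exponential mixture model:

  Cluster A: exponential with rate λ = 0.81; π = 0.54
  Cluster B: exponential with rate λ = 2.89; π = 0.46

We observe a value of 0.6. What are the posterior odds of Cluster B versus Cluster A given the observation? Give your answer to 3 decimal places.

Only the two components matter; the odds are (P(Z=i) f_i(x)) / (P(Z=j) f_j(x)).
Evaluate each component's likelihood at the observed value:
  f_A = 0.498216
  f_B = 0.510307
Odds = (0.46/0.54) × (0.510307/0.498216) = 0.851852 × 1.02427 ≈ 0.873

0.873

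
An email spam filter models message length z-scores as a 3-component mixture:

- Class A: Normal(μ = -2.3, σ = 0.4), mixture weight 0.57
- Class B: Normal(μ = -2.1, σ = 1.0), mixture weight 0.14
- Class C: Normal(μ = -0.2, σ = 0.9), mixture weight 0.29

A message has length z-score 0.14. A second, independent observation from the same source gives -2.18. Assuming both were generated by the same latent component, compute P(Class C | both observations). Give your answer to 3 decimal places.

By Bayes' theorem, P(k | x) = π_k f_k(x) / Σ_j π_j f_j(x).
Since both observations come from the same component, the likelihood for component k is f_k(x₁)·f_k(x₂).
  p_A = [(1/(0.4·√(2π)))·exp(−(0.14−-2.3)²/(2·0.4²)) = 0.997356·exp(-18.60500) = 8.29471e-09] × [0.95347] = 7.90875e-09
  p_B = [(1/(1.0·√(2π)))·exp(−(0.14−-2.1)²/(2·1.0²)) = 0.398942·exp(-2.50880) = 0.0324603] × [0.397668] = 0.0129084
  p_C = [(1/(0.9·√(2π)))·exp(−(0.14−-0.2)²/(2·0.9²)) = 0.443269·exp(-0.07136) = 0.412741] × [0.0394162] = 0.0162687
Weight by the priors:
  π_A·p_A = 0.57 × 7.90875e-09 = 4.50799e-09
  π_B·p_B = 0.14 × 0.0129084 = 0.00180718
  π_C·p_C = 0.29 × 0.0162687 = 0.00471791
Denominator: 4.50799e-09 + 0.00180718 + 0.00471791 = 0.00652509
P(Class C | data) = 0.00471791 / 0.00652509 ≈ 0.723

0.723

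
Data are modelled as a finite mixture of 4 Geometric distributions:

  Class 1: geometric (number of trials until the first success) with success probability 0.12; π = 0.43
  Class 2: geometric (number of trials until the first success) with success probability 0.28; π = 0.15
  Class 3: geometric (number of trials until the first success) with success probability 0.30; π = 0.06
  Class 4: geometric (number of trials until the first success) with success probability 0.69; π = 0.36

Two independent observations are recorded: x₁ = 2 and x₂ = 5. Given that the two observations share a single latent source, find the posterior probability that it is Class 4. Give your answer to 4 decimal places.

The responsibility of component k is π_k f_k(x) divided by Σ_j π_j f_j(x).
Since both observations come from the same component, the likelihood for component k is f_k(x₁)·f_k(x₂).
  f_1 = [0.1056] × [0.0719634] = 0.00759934
  f_2 = [0.2016] × [0.0752468] = 0.0151698
  f_3 = [0.21] × [0.07203] = 0.0151263
  f_4 = [0.2139] × [0.00637229] = 0.00136303
Weight by the priors:
  π_1·f_1 = 0.43 × 0.00759934 = 0.00326772
  π_2·f_2 = 0.15 × 0.0151698 = 0.00227546
  π_3·f_3 = 0.06 × 0.0151263 = 0.000907578
  π_4·f_4 = 0.36 × 0.00136303 = 0.000490692
Denominator: 0.00326772 + 0.00227546 + 0.000907578 + 0.000490692 = 0.00694145
P(Class 4 | data) ≈ 0.0707

0.0707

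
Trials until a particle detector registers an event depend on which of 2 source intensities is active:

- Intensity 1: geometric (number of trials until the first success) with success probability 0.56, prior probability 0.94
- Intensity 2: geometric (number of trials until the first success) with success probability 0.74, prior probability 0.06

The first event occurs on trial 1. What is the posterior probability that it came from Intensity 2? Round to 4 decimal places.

By Bayes' theorem, P(k | x) = w_k f_k(x) / Σ_j w_j f_j(x).
Evaluate each component's likelihood at the observed value:
  L_1 = 0.56·(1−0.56)^0 = 0.56·1 = 0.56
  L_2 = 0.74·(1−0.74)^0 = 0.74·1 = 0.74
Weight by the priors:
  w_1·L_1 = 0.94 × 0.56 = 0.5264
  w_2·L_2 = 0.06 × 0.74 = 0.0444
Evidence: 0.5264 + 0.0444 = 0.5708
Responsibility of Intensity 2: 0.0444 / 0.5708 ≈ 0.0778

0.0778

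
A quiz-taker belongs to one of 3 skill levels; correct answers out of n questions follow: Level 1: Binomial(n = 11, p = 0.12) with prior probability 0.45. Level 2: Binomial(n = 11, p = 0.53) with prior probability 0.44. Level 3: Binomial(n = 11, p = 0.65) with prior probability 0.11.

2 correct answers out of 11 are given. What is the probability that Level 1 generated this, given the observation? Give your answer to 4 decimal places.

Apply Bayes' rule: the posterior for each component is proportional to its prior times its likelihood at x.
Binomial probabilities:
  L_1 = C(11,2)·0.12^2·0.88^9 = 55·0.0144·0.316478 = 0.250651
  L_2 = C(11,2)·0.53^2·0.47^9 = 55·0.2809·0.00111913 = 0.01729
  L_3 = C(11,2)·0.65^2·0.35^9 = 55·0.4225·7.88156e-05 = 0.00183148
Unnormalised posteriors:
  π_1·L_1 = 0.45 × 0.250651 = 0.112793
  π_2·L_2 = 0.44 × 0.01729 = 0.0076076
  π_3·L_3 = 0.11 × 0.00183148 = 0.000201463
Normaliser: 0.112793 + 0.0076076 + 0.000201463 = 0.120602
P(Level 1 | the observation) = 0.112793 / 0.120602 ≈ 0.9352

0.9352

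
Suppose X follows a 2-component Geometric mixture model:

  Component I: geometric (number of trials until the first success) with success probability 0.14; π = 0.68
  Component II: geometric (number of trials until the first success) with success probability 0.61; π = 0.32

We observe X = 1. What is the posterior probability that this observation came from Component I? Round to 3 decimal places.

P(component k | x) = π_k·f_k(x) / marginal(x), where marginal(x) = Σ_j π_j·f_j(x).
Evaluate each component's likelihood at the observed value:
  L_I = 0.14
  L_II = 0.61
Unnormalised posteriors:
  π_I·L_I = 0.68 × 0.14 = 0.0952
  π_II·L_II = 0.32 × 0.61 = 0.1952
Normaliser: 0.0952 + 0.1952 = 0.2904
P(Component I | 1) ≈ 0.328

0.328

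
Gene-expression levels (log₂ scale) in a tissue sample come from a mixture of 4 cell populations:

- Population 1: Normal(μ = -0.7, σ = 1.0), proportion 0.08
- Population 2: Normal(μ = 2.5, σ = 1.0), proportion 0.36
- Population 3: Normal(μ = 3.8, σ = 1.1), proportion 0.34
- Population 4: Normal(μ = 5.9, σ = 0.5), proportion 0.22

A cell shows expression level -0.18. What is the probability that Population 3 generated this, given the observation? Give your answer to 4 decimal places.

0.0055

P(component k | x) = π_k·f_k(x) / marginal(x), where marginal(x) = Σ_j π_j·f_j(x).
Component likelihoods at x = -0.18:
  f_1 = 0.348493
  f_2 = 0.0109969
  f_3 = 0.000520944
  f_4 = 6.21345e-33
Prior × likelihood for each component:
  π_1·f_1 = 0.08 × 0.348493 = 0.0278794
  π_2·f_2 = 0.36 × 0.0109969 = 0.0039589
  π_3·f_3 = 0.34 × 0.000520944 = 0.000177121
  π_4·f_4 = 0.22 × 6.21345e-33 = 1.36696e-33
Sum: 0.0278794 + 0.0039589 + 0.000177121 + 1.36696e-33 = 0.0320154
P(Population 3 | the observation) = 0.000177121 / 0.0320154 ≈ 0.0055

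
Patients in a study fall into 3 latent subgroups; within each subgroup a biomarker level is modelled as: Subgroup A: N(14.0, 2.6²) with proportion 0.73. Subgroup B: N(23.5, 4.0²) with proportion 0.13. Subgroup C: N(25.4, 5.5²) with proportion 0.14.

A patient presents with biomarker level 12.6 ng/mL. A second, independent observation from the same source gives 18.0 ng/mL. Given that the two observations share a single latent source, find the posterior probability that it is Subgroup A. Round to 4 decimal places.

Apply Bayes' rule: the posterior for each component is proportional to its prior times its likelihood at x.
Since both observations come from the same component, the likelihood for component k is f_k(x₁)·f_k(x₂).
  p_A = [(1/(2.6·√(2π)))·exp(−(12.6−14.0)²/(2·2.6²)) = 0.153439·exp(-0.14497) = 0.132732] × [0.0469871] = 0.00623671
  p_B = [(1/(4.0·√(2π)))·exp(−(12.6−23.5)²/(2·4.0²)) = 0.099736·exp(-3.71281) = 0.00243442] × [0.0387531] = 9.43414e-05
  p_C = [(1/(5.5·√(2π)))·exp(−(12.6−25.4)²/(2·5.5²)) = 0.072535·exp(-2.70810) = 0.00483543] × [0.0293398] = 0.00014187
Unnormalised posteriors:
  π_A·p_A = 0.73 × 0.00623671 = 0.0045528
  π_B·p_B = 0.13 × 9.43414e-05 = 1.22644e-05
  π_C·p_C = 0.14 × 0.00014187 = 1.98619e-05
Evidence: 0.0045528 + 1.22644e-05 + 1.98619e-05 = 0.00458493
Responsibility of Subgroup A: 0.0045528 / 0.00458493 ≈ 0.9930

0.9930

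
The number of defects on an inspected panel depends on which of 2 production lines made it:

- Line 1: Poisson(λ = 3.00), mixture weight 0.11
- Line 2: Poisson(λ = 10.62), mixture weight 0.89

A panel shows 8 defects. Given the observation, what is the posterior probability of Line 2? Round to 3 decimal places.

P(component k | x) = P(Z=k)·f_k(x) / marginal(x), where marginal(x) = Σ_j P(Z=j)·f_j(x).
Evaluate each component's likelihood at the observed value:
  p_1 = 0.00810151
  p_2 = 0.0980095
Multiply by the mixture weights:
  P(Z=1)·p_1 = 0.11 × 0.00810151 = 0.000891166
  P(Z=2)·p_2 = 0.89 × 0.0980095 = 0.0872285
Evidence: 0.000891166 + 0.0872285 = 0.0881196
Responsibility of Line 2: 0.0872285 / 0.0881196 ≈ 0.990

0.990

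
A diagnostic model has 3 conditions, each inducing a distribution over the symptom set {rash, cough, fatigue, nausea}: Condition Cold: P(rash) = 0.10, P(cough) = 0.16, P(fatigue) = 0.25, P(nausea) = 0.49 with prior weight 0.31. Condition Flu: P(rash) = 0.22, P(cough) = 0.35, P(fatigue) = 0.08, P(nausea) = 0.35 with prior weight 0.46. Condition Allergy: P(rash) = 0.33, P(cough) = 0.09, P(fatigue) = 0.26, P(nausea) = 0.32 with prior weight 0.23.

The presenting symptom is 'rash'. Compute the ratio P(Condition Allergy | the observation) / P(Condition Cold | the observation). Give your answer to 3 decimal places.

Since P(k|x) ∝ π_k f_k(x), the posterior odds are π_i f_i(x) / (π_j f_j(x)).
Component likelihoods at x = 'rash':
  f_Cold = 0.1
  f_Flu = 0.22
  f_Allergy = 0.33
Posterior odds = (π_Allergy·f_Allergy) / (π_Cold·f_Cold) = (0.23·0.33) / (0.31·0.1) = 0.0759 / 0.031 ≈ 2.448

2.448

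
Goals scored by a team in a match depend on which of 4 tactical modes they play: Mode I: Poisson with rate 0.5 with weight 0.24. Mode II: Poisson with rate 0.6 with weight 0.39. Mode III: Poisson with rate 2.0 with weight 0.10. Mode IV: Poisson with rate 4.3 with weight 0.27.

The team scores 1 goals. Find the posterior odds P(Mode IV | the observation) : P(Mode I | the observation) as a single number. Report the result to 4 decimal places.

0.2164

The posterior odds equal the prior odds times the likelihood ratio: (π_i/π_j)·(f_i(x)/f_j(x)).
Poisson probabilities:
  p_I = e^(−0.5)·0.5^1/1! = 0.303265
  p_II = e^(−0.6)·0.6^1/1! = 0.329287
  p_III = e^(−2.0)·2.0^1/1! = 0.270671
  p_IV = e^(−4.3)·4.3^1/1! = 0.0583448
Odds = (0.27/0.24) × (0.0583448/0.303265) = 1.125 × 0.192389 ≈ 0.2164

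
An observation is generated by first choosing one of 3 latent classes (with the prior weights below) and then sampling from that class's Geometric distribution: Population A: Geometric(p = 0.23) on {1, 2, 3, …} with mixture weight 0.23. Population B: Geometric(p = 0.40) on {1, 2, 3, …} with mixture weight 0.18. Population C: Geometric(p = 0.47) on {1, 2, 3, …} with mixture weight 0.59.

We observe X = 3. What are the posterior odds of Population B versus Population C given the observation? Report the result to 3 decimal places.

0.333

The posterior odds equal the prior odds times the likelihood ratio: (π_i/π_j)·(f_i(x)/f_j(x)).
Evaluate each component's likelihood at the observed value:
  f_A = 0.136367
  f_B = 0.144
  f_C = 0.132023
Posterior odds = (π_B·f_B) / (π_C·f_C) = (0.18·0.144) / (0.59·0.132023) = 0.02592 / 0.0778936 ≈ 0.333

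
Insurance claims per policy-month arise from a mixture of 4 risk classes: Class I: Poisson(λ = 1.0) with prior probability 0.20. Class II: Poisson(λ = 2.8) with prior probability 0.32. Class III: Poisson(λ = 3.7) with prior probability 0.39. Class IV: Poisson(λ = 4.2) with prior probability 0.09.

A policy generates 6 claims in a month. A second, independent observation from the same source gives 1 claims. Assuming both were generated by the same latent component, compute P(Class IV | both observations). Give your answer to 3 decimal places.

P(component k | x) = w_k·f_k(x) / marginal(x), where marginal(x) = Σ_j w_j·f_j(x).
Since both observations come from the same component, the likelihood for component k is f_k(x₁)·f_k(x₂).
  L_I = [e^(−1.0)·1.0^6/6! = 0.000510944] × [0.367879] = 0.000187966
  L_II = [e^(−2.8)·2.8^6/6! = 0.0406997] × [0.170268] = 0.00692986
  L_III = [e^(−3.7)·3.7^6/6! = 0.0881025] × [0.091477] = 0.00805936
  L_IV = [e^(−4.2)·4.2^6/6! = 0.114321] × [0.0629814] = 0.00720011
Prior × likelihood for each component:
  w_I·L_I = 0.20 × 0.000187966 = 3.75931e-05
  w_II·L_II = 0.32 × 0.00692986 = 0.00221756
  w_III·L_III = 0.39 × 0.00805936 = 0.00314315
  w_IV·L_IV = 0.09 × 0.00720011 = 0.00064801
Sum: 3.75931e-05 + 0.00221756 + 0.00314315 + 0.00064801 = 0.00604631
So the posterior for Class IV is 0.00064801 / 0.00604631 ≈ 0.107.

0.107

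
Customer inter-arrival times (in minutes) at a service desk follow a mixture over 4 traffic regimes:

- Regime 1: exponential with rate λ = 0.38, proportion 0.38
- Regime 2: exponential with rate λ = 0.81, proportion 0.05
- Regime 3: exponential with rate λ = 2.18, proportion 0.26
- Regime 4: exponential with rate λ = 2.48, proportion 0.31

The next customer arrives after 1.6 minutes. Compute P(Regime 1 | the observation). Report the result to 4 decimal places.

Posterior ∝ prior × likelihood, so P(k | x) ∝ π_k f_k(x); normalise over all components.
Component likelihoods at x = 1.6 minutes:
  p_1 = 0.38·e^(−0.38·1.6) = 0.38·e^(−0.6080) = 0.206887
  p_2 = 0.81·e^(−0.81·1.6) = 0.81·e^(−1.2960) = 0.221636
  p_3 = 2.18·e^(−2.18·1.6) = 2.18·e^(−3.4880) = 0.066625
  p_4 = 2.48·e^(−2.48·1.6) = 2.48·e^(−3.9680) = 0.0468998
Weight by the priors:
  π_1·p_1 = 0.38 × 0.206887 = 0.0786169
  π_2·p_2 = 0.05 × 0.221636 = 0.0110818
  π_3·p_3 = 0.26 × 0.066625 = 0.0173225
  π_4·p_4 = 0.31 × 0.0468998 = 0.0145389
Sum: 0.0786169 + 0.0110818 + 0.0173225 + 0.0145389 = 0.12156
So the posterior for Regime 1 is 0.0786169 / 0.12156 ≈ 0.6467.

0.6467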